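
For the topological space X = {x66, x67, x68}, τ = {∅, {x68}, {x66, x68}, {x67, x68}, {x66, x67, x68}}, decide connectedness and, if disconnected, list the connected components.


(X, τ) is connected.

Find clopen sets (U ∈ τ with X ∖ U ∈ τ):
  U = ∅, X ∖ U = {x66, x67, x68} — both open, so U is clopen.
  U = {x66, x67, x68}, X ∖ U = ∅ — both open, so U is clopen.
Only trivial clopens (∅ and X) exist, so (X, τ) is connected.
Compute connected components by grouping points that agree on all clopens:
  component: {x66, x67, x68}


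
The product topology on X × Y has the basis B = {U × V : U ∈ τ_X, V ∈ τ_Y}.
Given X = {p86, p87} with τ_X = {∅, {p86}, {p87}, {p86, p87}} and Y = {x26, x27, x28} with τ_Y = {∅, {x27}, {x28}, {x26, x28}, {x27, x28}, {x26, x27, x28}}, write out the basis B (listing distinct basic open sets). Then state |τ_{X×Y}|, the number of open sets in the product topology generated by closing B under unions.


Basis B = {∅ × ∅, {p86} × {x27}, {p86} × {x28}, {p87} × {x27}, {p87} × {x28}, {p86} × {x26, x28}, {p86} × {x27, x28}, {p86, p87} × {x27}, {p86, p87} × {x28}, {p87} × {x26, x28}, {p87} × {x27, x28}, {p86} × {x26, x27, x28}, {p87} × {x26, x27, x28}, {p86, p87} × {x26, x28}, {p86, p87} × {x27, x28}, {p86, p87} × {x26, x27, x28}}; |τ_{X×Y}| = 36.

Enumerate products U × V with U ∈ τ_X, V ∈ τ_Y (deduplicated):
  ∅ × ∅ = {} (∅)
  {p86} × {x27} = {(p86,x27)}
  {p86} × {x28} = {(p86,x28)}
  {p87} × {x27} = {(p87,x27)}
  {p87} × {x28} = {(p87,x28)}
  {p86} × {x26, x28} = {(p86,x26), (p86,x28)}
  {p86} × {x27, x28} = {(p86,x27), (p86,x28)}
  {p86, p87} × {x27} = {(p86,x27), (p87,x27)}
  {p86, p87} × {x28} = {(p86,x28), (p87,x28)}
  {p87} × {x26, x28} = {(p87,x26), (p87,x28)}
  {p87} × {x27, x28} = {(p87,x27), (p87,x28)}
  {p86} × {x26, x27, x28} = {(p86,x26), (p86,x27), (p86,x28)}
  {p87} × {x26, x27, x28} = {(p87,x26), (p87,x27), (p87,x28)}
  {p86, p87} × {x26, x28} = {(p86,x26), (p86,x28), (p87,x26), (p87,x28)}
  {p86, p87} × {x27, x28} = {(p86,x27), (p86,x28), (p87,x27), (p87,x28)}
  {p86, p87} × {x26, x27, x28} = {(p86,x26), (p86,x27), (p86,x28), (p87,x26), (p87,x27), (p87,x28)}
These 16 distinct sets form the basis B.
Close under arbitrary unions to get τ_{X×Y}; counting gives |τ_{X×Y}| = 36.


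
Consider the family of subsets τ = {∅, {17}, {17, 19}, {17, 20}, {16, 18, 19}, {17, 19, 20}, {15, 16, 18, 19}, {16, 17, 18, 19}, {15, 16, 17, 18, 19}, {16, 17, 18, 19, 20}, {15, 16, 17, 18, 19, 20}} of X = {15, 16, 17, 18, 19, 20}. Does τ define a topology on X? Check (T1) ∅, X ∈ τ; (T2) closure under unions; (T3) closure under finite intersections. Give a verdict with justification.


τ is NOT a topology on X.

Axiom (T1): ∅ ∈ τ? Yes; X ∈ τ? Yes.
Axiom (T2/T3): check pairwise unions and intersections of members of τ.
Counterexample for (T3): {17, 19} ∩ {16, 18, 19} = {19} ∉ τ. Therefore τ is NOT a topology.


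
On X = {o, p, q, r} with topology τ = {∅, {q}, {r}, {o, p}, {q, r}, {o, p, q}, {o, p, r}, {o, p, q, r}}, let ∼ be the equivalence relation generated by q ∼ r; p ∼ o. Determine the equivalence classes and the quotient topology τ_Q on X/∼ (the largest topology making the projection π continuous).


X/∼ = {[o=p], [q=r]}; |τ_Q| = 4.

Equivalence classes: [o=p], [q=r].
Quotient map π: X → X/∼ sends o ↦ [o=p], p ↦ [o=p], q ↦ [q=r], r ↦ [q=r].
For each subset V ⊆ X/∼, compute π^{-1}(V) ⊆ X and check whether π^{-1}(V) ∈ τ. V is open in τ_Q iff π^{-1}(V) ∈ τ.
  V = {}: π^{-1}(V) = ∅ ∈ τ ✓.
  V = {[o=p]}: π^{-1}(V) = {o, p} ∈ τ ✓.
  V = {[q=r]}: π^{-1}(V) = {q, r} ∈ τ ✓.
  V = {[o=p], [q=r]}: π^{-1}(V) = {o, p, q, r} ∈ τ ✓.
Open sets in the quotient: τ_Q = {{}, {[o=p]}, {[q=r]}, {[o=p], [q=r]}} (4 elements).


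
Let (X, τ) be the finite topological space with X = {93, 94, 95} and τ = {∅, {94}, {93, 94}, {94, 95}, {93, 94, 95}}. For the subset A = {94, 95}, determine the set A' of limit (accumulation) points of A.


A' = {93, 95}

For each x ∈ X, list the open sets U ∈ τ with x ∈ U, then check whether U ∩ (A ∖ {x}) ≠ ∅ for every such U.
  x = 93: opens ∋ x are {93, 94}, {93, 94, 95}; each meets A ∖ {93}, so x IS a limit point.
  x = 94: open {94} ∋ x has {94} ∩ (A ∖ {94}) = ∅, so x is NOT a limit point.
  x = 95: opens ∋ x are {94, 95}, {93, 94, 95}; each meets A ∖ {95}, so x IS a limit point.
Collecting: A' = {93, 95}.


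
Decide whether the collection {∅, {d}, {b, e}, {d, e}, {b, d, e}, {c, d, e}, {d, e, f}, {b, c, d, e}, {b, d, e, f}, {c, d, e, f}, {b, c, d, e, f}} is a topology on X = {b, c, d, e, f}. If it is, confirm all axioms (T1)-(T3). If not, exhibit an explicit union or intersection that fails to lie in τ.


τ is NOT a topology on X.

Axiom (T1): ∅ ∈ τ? Yes; X ∈ τ? Yes.
Axiom (T2/T3): check pairwise unions and intersections of members of τ.
Counterexample for (T3): {b, e} ∩ {d, e} = {e} ∉ τ. Therefore τ is NOT a topology.


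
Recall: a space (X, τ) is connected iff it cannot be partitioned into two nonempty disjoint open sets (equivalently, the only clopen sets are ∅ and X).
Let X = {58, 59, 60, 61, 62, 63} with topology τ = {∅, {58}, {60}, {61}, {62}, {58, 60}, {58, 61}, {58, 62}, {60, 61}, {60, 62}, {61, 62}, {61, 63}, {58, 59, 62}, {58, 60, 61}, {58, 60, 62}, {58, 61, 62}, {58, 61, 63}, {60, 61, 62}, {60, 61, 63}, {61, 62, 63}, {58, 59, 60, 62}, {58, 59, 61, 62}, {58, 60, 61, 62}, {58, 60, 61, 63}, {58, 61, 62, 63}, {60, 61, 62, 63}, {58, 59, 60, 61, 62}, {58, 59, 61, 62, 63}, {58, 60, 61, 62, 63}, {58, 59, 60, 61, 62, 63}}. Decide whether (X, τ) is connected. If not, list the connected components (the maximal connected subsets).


(X, τ) is disconnected; components = [{60}, {61, 63}, {58, 59, 62}].

Find clopen sets (U ∈ τ with X ∖ U ∈ τ):
  U = ∅, X ∖ U = {58, 59, 60, 61, 62, 63} — both open, so U is clopen.
  U = {60}, X ∖ U = {58, 59, 61, 62, 63} — both open, so U is clopen.
  U = {61, 63}, X ∖ U = {58, 59, 60, 62} — both open, so U is clopen.
  U = {58, 59, 62}, X ∖ U = {60, 61, 63} — both open, so U is clopen.
  U = {60, 61, 63}, X ∖ U = {58, 59, 62} — both open, so U is clopen.
  U = {58, 59, 60, 62}, X ∖ U = {61, 63} — both open, so U is clopen.
  U = {58, 59, 61, 62, 63}, X ∖ U = {60} — both open, so U is clopen.
  U = {58, 59, 60, 61, 62, 63}, X ∖ U = ∅ — both open, so U is clopen.
Nontrivial clopen(s) exist: e.g. {60, 61, 63}. So (X, τ) is disconnected.
Compute connected components by grouping points that agree on all clopens:
  component: {60}
  component: {61, 63}
  component: {58, 59, 62}


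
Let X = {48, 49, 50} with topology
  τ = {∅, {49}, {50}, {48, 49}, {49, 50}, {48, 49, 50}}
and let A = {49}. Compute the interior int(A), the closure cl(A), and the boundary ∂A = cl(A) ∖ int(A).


int(A) = {49}, cl(A) = {48, 49}, ∂A = {48}.

Closed sets in (X, τ) are complements of opens:
  closed(X, τ) = {∅, {48}, {50}, {48, 49}, {48, 50}, {48, 49, 50}}.
int(A) = ⋃ {U ∈ τ : U ⊆ A}. Opens contained in A: ∅, {49}.
Taking the union of these: int(A) = {49}.
cl(A) = ⋂ {C closed : A ⊆ C}. Closed sets containing A: {48, 49}, {48, 49, 50}.
Intersecting these: cl(A) = {48, 49}.
∂A = cl(A) ∖ int(A) = {48, 49} ∖ {49} = {48}.


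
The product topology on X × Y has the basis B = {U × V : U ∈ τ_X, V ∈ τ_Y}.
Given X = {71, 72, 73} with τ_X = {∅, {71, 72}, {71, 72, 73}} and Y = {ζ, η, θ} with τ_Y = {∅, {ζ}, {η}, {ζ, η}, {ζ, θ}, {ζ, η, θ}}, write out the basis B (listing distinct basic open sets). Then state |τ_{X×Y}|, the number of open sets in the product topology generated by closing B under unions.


Basis B = {∅ × ∅, {71, 72} × {ζ}, {71, 72} × {η}, {71, 72, 73} × {ζ}, {71, 72, 73} × {η}, {71, 72} × {ζ, η}, {71, 72} × {ζ, θ}, {71, 72} × {ζ, η, θ}, {71, 72, 73} × {ζ, η}, {71, 72, 73} × {ζ, θ}, {71, 72, 73} × {ζ, η, θ}}; |τ_{X×Y}| = 18.

Enumerate products U × V with U ∈ τ_X, V ∈ τ_Y (deduplicated):
  ∅ × ∅ = {} (∅)
  {71, 72} × {ζ} = {(71,ζ), (72,ζ)}
  {71, 72} × {η} = {(71,η), (72,η)}
  {71, 72, 73} × {ζ} = {(71,ζ), (72,ζ), (73,ζ)}
  {71, 72, 73} × {η} = {(71,η), (72,η), (73,η)}
  {71, 72} × {ζ, η} = {(71,ζ), (71,η), (72,ζ), (72,η)}
  {71, 72} × {ζ, θ} = {(71,ζ), (71,θ), (72,ζ), (72,θ)}
  {71, 72} × {ζ, η, θ} = {(71,ζ), (71,η), (71,θ), (72,ζ), (72,η), (72,θ)}
  {71, 72, 73} × {ζ, η} = {(71,ζ), (71,η), (72,ζ), (72,η), (73,ζ), (73,η)}
  {71, 72, 73} × {ζ, θ} = {(71,ζ), (71,θ), (72,ζ), (72,θ), (73,ζ), (73,θ)}
  {71, 72, 73} × {ζ, η, θ} = {(71,ζ), (71,η), (71,θ), (72,ζ), (72,η), (72,θ), (73,ζ), (73,η), (73,θ)}
These 11 distinct sets form the basis B.
Close under arbitrary unions to get τ_{X×Y}; counting gives |τ_{X×Y}| = 18.


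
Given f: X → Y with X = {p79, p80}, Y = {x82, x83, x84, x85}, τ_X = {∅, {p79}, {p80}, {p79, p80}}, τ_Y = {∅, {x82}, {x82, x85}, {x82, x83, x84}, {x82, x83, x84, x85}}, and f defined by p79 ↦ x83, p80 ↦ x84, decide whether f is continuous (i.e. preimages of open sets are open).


f IS continuous.

Compute f^{-1}(U) for each U ∈ τ_Y:
  U = ∅: f^{-1}(U) = ∅ ∈ τ_X ✓.
  U = {x82}: f^{-1}(U) = ∅ ∈ τ_X ✓.
  U = {x82, x85}: f^{-1}(U) = ∅ ∈ τ_X ✓.
  U = {x82, x83, x84}: f^{-1}(U) = {p79, p80} ∈ τ_X ✓.
  U = {x82, x83, x84, x85}: f^{-1}(U) = {p79, p80} ∈ τ_X ✓.
Every preimage lies in τ_X, so f IS continuous.


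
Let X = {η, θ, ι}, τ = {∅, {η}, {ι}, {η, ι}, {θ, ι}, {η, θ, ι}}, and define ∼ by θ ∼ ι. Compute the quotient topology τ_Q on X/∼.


X/∼ = {[η], [θ=ι]}; |τ_Q| = 4.

Equivalence classes: [η], [θ=ι].
Quotient map π: X → X/∼ sends η ↦ [η], θ ↦ [θ=ι], ι ↦ [θ=ι].
For each subset V ⊆ X/∼, compute π^{-1}(V) ⊆ X and check whether π^{-1}(V) ∈ τ. V is open in τ_Q iff π^{-1}(V) ∈ τ.
  V = {}: π^{-1}(V) = ∅ ∈ τ ✓.
  V = {[η]}: π^{-1}(V) = {η} ∈ τ ✓.
  V = {[θ=ι]}: π^{-1}(V) = {θ, ι} ∈ τ ✓.
  V = {[η], [θ=ι]}: π^{-1}(V) = {η, θ, ι} ∈ τ ✓.
Open sets in the quotient: τ_Q = {{}, {[η]}, {[θ=ι]}, {[η], [θ=ι]}} (4 elements).


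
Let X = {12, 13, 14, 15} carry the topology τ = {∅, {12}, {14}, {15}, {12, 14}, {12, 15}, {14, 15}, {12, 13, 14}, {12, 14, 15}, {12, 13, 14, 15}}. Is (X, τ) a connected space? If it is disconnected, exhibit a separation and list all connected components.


(X, τ) is disconnected; components = [{15}, {12, 13, 14}].

Find clopen sets (U ∈ τ with X ∖ U ∈ τ):
  U = ∅, X ∖ U = {12, 13, 14, 15} — both open, so U is clopen.
  U = {15}, X ∖ U = {12, 13, 14} — both open, so U is clopen.
  U = {12, 13, 14}, X ∖ U = {15} — both open, so U is clopen.
  U = {12, 13, 14, 15}, X ∖ U = ∅ — both open, so U is clopen.
Nontrivial clopen(s) exist: e.g. {12, 13, 14}. So (X, τ) is disconnected.
Compute connected components by grouping points that agree on all clopens:
  component: {15}
  component: {12, 13, 14}


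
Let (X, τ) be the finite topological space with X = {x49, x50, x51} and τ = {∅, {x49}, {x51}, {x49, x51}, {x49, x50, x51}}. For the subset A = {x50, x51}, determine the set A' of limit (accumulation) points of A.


A' = {x50}

For each x ∈ X, list the open sets U ∈ τ with x ∈ U, then check whether U ∩ (A ∖ {x}) ≠ ∅ for every such U.
  x = x49: open {x49} ∋ x has {x49} ∩ (A ∖ {x49}) = ∅, so x is NOT a limit point.
  x = x50: opens ∋ x are {x49, x50, x51}; each meets A ∖ {x50}, so x IS a limit point.
  x = x51: open {x51} ∋ x has {x51} ∩ (A ∖ {x51}) = ∅, so x is NOT a limit point.
Collecting: A' = {x50}.


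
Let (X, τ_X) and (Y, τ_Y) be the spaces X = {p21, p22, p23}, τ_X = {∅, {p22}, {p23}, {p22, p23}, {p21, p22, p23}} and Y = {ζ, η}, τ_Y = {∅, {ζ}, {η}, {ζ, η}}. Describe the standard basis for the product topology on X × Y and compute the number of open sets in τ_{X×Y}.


Basis B = {∅ × ∅, {p22} × {ζ}, {p22} × {η}, {p23} × {ζ}, {p23} × {η}, {p22} × {ζ, η}, {p22, p23} × {ζ}, {p22, p23} × {η}, {p23} × {ζ, η}, {p21, p22, p23} × {ζ}, {p21, p22, p23} × {η}, {p22, p23} × {ζ, η}, {p21, p22, p23} × {ζ, η}}; |τ_{X×Y}| = 25.

Enumerate products U × V with U ∈ τ_X, V ∈ τ_Y (deduplicated):
  ∅ × ∅ = {} (∅)
  {p22} × {ζ} = {(p22,ζ)}
  {p22} × {η} = {(p22,η)}
  {p23} × {ζ} = {(p23,ζ)}
  {p23} × {η} = {(p23,η)}
  {p22} × {ζ, η} = {(p22,ζ), (p22,η)}
  {p22, p23} × {ζ} = {(p22,ζ), (p23,ζ)}
  {p22, p23} × {η} = {(p22,η), (p23,η)}
  {p23} × {ζ, η} = {(p23,ζ), (p23,η)}
  {p21, p22, p23} × {ζ} = {(p21,ζ), (p22,ζ), (p23,ζ)}
  {p21, p22, p23} × {η} = {(p21,η), (p22,η), (p23,η)}
  {p22, p23} × {ζ, η} = {(p22,ζ), (p22,η), (p23,ζ), (p23,η)}
  {p21, p22, p23} × {ζ, η} = {(p21,ζ), (p21,η), (p22,ζ), (p22,η), (p23,ζ), (p23,η)}
These 13 distinct sets form the basis B.
Close under arbitrary unions to get τ_{X×Y}; counting gives |τ_{X×Y}| = 25.


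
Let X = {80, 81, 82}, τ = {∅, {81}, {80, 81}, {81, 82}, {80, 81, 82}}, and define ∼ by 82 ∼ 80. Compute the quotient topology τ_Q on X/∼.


X/∼ = {[80=82], [81]}; |τ_Q| = 3.

Equivalence classes: [80=82], [81].
Quotient map π: X → X/∼ sends 80 ↦ [80=82], 81 ↦ [81], 82 ↦ [80=82].
For each subset V ⊆ X/∼, compute π^{-1}(V) ⊆ X and check whether π^{-1}(V) ∈ τ. V is open in τ_Q iff π^{-1}(V) ∈ τ.
  V = {}: π^{-1}(V) = ∅ ∈ τ ✓.
  V = {[80=82]}: π^{-1}(V) = {80, 82} ∉ τ ✗.
  V = {[81]}: π^{-1}(V) = {81} ∈ τ ✓.
  V = {[80=82], [81]}: π^{-1}(V) = {80, 81, 82} ∈ τ ✓.
Open sets in the quotient: τ_Q = {{}, {[81]}, {[80=82], [81]}} (3 elements).


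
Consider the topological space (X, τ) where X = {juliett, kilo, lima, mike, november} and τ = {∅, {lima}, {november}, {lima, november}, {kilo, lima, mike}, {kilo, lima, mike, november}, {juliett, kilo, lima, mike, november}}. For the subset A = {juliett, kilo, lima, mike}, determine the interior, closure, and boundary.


int(A) = {kilo, lima, mike}, cl(A) = {juliett, kilo, lima, mike}, ∂A = {juliett}.

Closed sets in (X, τ) are complements of opens:
  closed(X, τ) = {∅, {juliett}, {juliett, november}, {juliett, kilo, mike}, {juliett, kilo, lima, mike}, {juliett, kilo, mike, november}, {juliett, kilo, lima, mike, november}}.
int(A) = ⋃ {U ∈ τ : U ⊆ A}. Opens contained in A: ∅, {lima}, {kilo, lima, mike}.
Taking the union of these: int(A) = {kilo, lima, mike}.
cl(A) = ⋂ {C closed : A ⊆ C}. Closed sets containing A: {juliett, kilo, lima, mike}, {juliett, kilo, lima, mike, november}.
Intersecting these: cl(A) = {juliett, kilo, lima, mike}.
∂A = cl(A) ∖ int(A) = {juliett, kilo, lima, mike} ∖ {kilo, lima, mike} = {juliett}.


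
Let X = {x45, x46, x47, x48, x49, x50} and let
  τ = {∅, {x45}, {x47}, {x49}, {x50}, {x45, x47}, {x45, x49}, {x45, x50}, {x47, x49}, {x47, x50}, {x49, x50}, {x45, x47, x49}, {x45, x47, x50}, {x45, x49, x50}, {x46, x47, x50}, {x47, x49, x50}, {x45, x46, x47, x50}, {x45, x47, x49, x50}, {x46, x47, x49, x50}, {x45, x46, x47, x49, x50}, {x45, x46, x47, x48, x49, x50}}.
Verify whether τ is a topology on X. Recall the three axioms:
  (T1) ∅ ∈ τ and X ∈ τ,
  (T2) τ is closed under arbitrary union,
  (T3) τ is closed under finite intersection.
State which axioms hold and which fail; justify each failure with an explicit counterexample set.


τ IS a topology on X.

Axiom (T1): ∅ ∈ τ? Yes; X ∈ τ? Yes.
Axiom (T2/T3): check pairwise unions and intersections of members of τ.
All pairwise intersections and unions checked — each lies in τ. Therefore τ satisfies (T1), (T2), (T3): it IS a topology on X.


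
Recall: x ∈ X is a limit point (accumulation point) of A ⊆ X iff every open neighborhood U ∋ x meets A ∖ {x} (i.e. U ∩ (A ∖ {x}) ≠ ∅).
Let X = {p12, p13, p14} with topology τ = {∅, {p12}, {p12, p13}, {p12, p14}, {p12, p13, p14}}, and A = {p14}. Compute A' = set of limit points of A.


A' = ∅

For each x ∈ X, list the open sets U ∈ τ with x ∈ U, then check whether U ∩ (A ∖ {x}) ≠ ∅ for every such U.
  x = p12: open {p12} ∋ x has {p12} ∩ (A ∖ {p12}) = ∅, so x is NOT a limit point.
  x = p13: open {p12, p13} ∋ x has {p12, p13} ∩ (A ∖ {p13}) = ∅, so x is NOT a limit point.
  x = p14: open {p12, p14} ∋ x has {p12, p14} ∩ (A ∖ {p14}) = ∅, so x is NOT a limit point.
Collecting: A' = ∅.


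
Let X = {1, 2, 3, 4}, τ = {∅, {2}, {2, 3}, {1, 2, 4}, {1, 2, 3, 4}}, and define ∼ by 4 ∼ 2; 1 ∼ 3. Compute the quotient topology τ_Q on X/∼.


X/∼ = {[1=3], [2=4]}; |τ_Q| = 2.

Equivalence classes: [1=3], [2=4].
Quotient map π: X → X/∼ sends 1 ↦ [1=3], 2 ↦ [2=4], 3 ↦ [1=3], 4 ↦ [2=4].
For each subset V ⊆ X/∼, compute π^{-1}(V) ⊆ X and check whether π^{-1}(V) ∈ τ. V is open in τ_Q iff π^{-1}(V) ∈ τ.
  V = {}: π^{-1}(V) = ∅ ∈ τ ✓.
  V = {[1=3]}: π^{-1}(V) = {1, 3} ∉ τ ✗.
  V = {[2=4]}: π^{-1}(V) = {2, 4} ∉ τ ✗.
  V = {[1=3], [2=4]}: π^{-1}(V) = {1, 2, 3, 4} ∈ τ ✓.
Open sets in the quotient: τ_Q = {{}, {[1=3], [2=4]}} (2 elements).


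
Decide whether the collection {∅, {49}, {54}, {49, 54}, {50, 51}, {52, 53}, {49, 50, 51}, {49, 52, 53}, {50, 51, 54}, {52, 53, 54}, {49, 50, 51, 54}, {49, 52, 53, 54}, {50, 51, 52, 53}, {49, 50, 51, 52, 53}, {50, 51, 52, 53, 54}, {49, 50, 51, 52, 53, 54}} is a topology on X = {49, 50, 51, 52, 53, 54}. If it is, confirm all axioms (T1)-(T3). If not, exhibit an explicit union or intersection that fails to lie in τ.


τ IS a topology on X.

Axiom (T1): ∅ ∈ τ? Yes; X ∈ τ? Yes.
Axiom (T2/T3): check pairwise unions and intersections of members of τ.
All pairwise intersections and unions checked — each lies in τ. Therefore τ satisfies (T1), (T2), (T3): it IS a topology on X.


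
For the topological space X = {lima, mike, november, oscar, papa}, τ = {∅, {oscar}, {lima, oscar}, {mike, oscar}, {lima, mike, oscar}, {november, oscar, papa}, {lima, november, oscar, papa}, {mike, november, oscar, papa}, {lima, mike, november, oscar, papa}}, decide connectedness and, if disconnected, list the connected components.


(X, τ) is connected.

Find clopen sets (U ∈ τ with X ∖ U ∈ τ):
  U = ∅, X ∖ U = {lima, mike, november, oscar, papa} — both open, so U is clopen.
  U = {lima, mike, november, oscar, papa}, X ∖ U = ∅ — both open, so U is clopen.
Only trivial clopens (∅ and X) exist, so (X, τ) is connected.
Compute connected components by grouping points that agree on all clopens:
  component: {lima, mike, november, oscar, papa}


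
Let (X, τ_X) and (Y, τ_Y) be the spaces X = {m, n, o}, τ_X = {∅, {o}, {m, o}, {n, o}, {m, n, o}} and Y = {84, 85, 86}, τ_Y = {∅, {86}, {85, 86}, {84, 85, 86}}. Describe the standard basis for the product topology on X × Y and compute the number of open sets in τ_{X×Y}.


Basis B = {∅ × ∅, {o} × {86}, {m, o} × {86}, {n, o} × {86}, {o} × {85, 86}, {m, n, o} × {86}, {o} × {84, 85, 86}, {m, o} × {85, 86}, {n, o} × {85, 86}, {m, o} × {84, 85, 86}, {m, n, o} × {85, 86}, {n, o} × {84, 85, 86}, {m, n, o} × {84, 85, 86}}; |τ_{X×Y}| = 30.

Enumerate products U × V with U ∈ τ_X, V ∈ τ_Y (deduplicated):
  ∅ × ∅ = {} (∅)
  {o} × {86} = {(o,86)}
  {m, o} × {86} = {(m,86), (o,86)}
  {n, o} × {86} = {(n,86), (o,86)}
  {o} × {85, 86} = {(o,85), (o,86)}
  {m, n, o} × {86} = {(m,86), (n,86), (o,86)}
  {o} × {84, 85, 86} = {(o,84), (o,85), (o,86)}
  {m, o} × {85, 86} = {(m,85), (m,86), (o,85), (o,86)}
  {n, o} × {85, 86} = {(n,85), (n,86), (o,85), (o,86)}
  {m, o} × {84, 85, 86} = {(m,84), (m,85), (m,86), (o,84), (o,85), (o,86)}
  {m, n, o} × {85, 86} = {(m,85), (m,86), (n,85), (n,86), (o,85), (o,86)}
  {n, o} × {84, 85, 86} = {(n,84), (n,85), (n,86), (o,84), (o,85), (o,86)}
  {m, n, o} × {84, 85, 86} = {(m,84), (m,85), (m,86), (n,84), (n,85), (n,86), (o,84), (o,85), (o,86)}
These 13 distinct sets form the basis B.
Close under arbitrary unions to get τ_{X×Y}; counting gives |τ_{X×Y}| = 30.


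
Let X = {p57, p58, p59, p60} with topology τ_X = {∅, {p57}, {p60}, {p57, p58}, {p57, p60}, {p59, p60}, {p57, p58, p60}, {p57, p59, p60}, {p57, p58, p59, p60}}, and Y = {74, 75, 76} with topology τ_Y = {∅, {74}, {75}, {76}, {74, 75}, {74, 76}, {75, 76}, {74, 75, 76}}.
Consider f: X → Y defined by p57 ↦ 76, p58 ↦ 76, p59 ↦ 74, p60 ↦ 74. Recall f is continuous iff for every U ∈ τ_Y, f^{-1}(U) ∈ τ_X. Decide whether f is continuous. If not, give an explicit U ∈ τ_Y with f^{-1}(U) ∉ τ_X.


f IS continuous.

Compute f^{-1}(U) for each U ∈ τ_Y:
  U = ∅: f^{-1}(U) = ∅ ∈ τ_X ✓.
  U = {74}: f^{-1}(U) = {p59, p60} ∈ τ_X ✓.
  U = {75}: f^{-1}(U) = ∅ ∈ τ_X ✓.
  U = {76}: f^{-1}(U) = {p57, p58} ∈ τ_X ✓.
  U = {74, 75}: f^{-1}(U) = {p59, p60} ∈ τ_X ✓.
  U = {74, 76}: f^{-1}(U) = {p57, p58, p59, p60} ∈ τ_X ✓.
  U = {75, 76}: f^{-1}(U) = {p57, p58} ∈ τ_X ✓.
  U = {74, 75, 76}: f^{-1}(U) = {p57, p58, p59, p60} ∈ τ_X ✓.
Every preimage lies in τ_X, so f IS continuous.


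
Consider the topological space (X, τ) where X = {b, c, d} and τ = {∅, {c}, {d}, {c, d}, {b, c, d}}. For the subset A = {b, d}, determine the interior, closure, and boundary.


int(A) = {d}, cl(A) = {b, d}, ∂A = {b}.

Closed sets in (X, τ) are complements of opens:
  closed(X, τ) = {∅, {b}, {b, c}, {b, d}, {b, c, d}}.
int(A) = ⋃ {U ∈ τ : U ⊆ A}. Opens contained in A: ∅, {d}.
Taking the union of these: int(A) = {d}.
cl(A) = ⋂ {C closed : A ⊆ C}. Closed sets containing A: {b, d}, {b, c, d}.
Intersecting these: cl(A) = {b, d}.
∂A = cl(A) ∖ int(A) = {b, d} ∖ {d} = {b}.


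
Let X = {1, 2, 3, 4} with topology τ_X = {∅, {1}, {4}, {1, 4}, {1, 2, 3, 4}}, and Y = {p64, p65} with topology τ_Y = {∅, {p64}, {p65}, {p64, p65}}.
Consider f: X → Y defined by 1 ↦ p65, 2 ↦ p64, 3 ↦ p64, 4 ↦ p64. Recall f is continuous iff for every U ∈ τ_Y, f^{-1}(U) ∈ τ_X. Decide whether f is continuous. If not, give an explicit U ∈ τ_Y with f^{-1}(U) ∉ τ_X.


f is NOT continuous.

Compute f^{-1}(U) for each U ∈ τ_Y:
  U = ∅: f^{-1}(U) = ∅ ∈ τ_X ✓.
  U = {p64}: f^{-1}(U) = {2, 3, 4} ∉ τ_X ✗.
  U = {p65}: f^{-1}(U) = {1} ∈ τ_X ✓.
  U = {p64, p65}: f^{-1}(U) = {1, 2, 3, 4} ∈ τ_X ✓.
Found U = {p64} with f^{-1}(U) = {2, 3, 4} not in τ_X. Therefore f is NOT continuous.


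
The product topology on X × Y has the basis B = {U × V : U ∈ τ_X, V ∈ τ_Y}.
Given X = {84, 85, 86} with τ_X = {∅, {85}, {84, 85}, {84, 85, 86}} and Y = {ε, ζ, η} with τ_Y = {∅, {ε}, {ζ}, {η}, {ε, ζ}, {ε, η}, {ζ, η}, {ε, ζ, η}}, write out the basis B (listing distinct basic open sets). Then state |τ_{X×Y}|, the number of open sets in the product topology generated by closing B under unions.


Basis B = {∅ × ∅, {85} × {ε}, {85} × {ζ}, {85} × {η}, {84, 85} × {ε}, {84, 85} × {ζ}, {84, 85} × {η}, {85} × {ε, ζ}, {85} × {ε, η}, {85} × {ζ, η}, {84, 85, 86} × {ε}, {84, 85, 86} × {ζ}, {84, 85, 86} × {η}, {85} × {ε, ζ, η}, {84, 85} × {ε, ζ}, {84, 85} × {ε, η}, {84, 85} × {ζ, η}, {84, 85} × {ε, ζ, η}, {84, 85, 86} × {ε, ζ}, {84, 85, 86} × {ε, η}, {84, 85, 86} × {ζ, η}, {84, 85, 86} × {ε, ζ, η}}; |τ_{X×Y}| = 64.

Enumerate products U × V with U ∈ τ_X, V ∈ τ_Y (deduplicated):
  ∅ × ∅ = {} (∅)
  {85} × {ε} = {(85,ε)}
  {85} × {ζ} = {(85,ζ)}
  {85} × {η} = {(85,η)}
  {84, 85} × {ε} = {(84,ε), (85,ε)}
  {84, 85} × {ζ} = {(84,ζ), (85,ζ)}
  {84, 85} × {η} = {(84,η), (85,η)}
  {85} × {ε, ζ} = {(85,ε), (85,ζ)}
  {85} × {ε, η} = {(85,ε), (85,η)}
  {85} × {ζ, η} = {(85,ζ), (85,η)}
  {84, 85, 86} × {ε} = {(84,ε), (85,ε), (86,ε)}
  {84, 85, 86} × {ζ} = {(84,ζ), (85,ζ), (86,ζ)}
  {84, 85, 86} × {η} = {(84,η), (85,η), (86,η)}
  {85} × {ε, ζ, η} = {(85,ε), (85,ζ), (85,η)}
  {84, 85} × {ε, ζ} = {(84,ε), (84,ζ), (85,ε), (85,ζ)}
  {84, 85} × {ε, η} = {(84,ε), (84,η), (85,ε), (85,η)}
  {84, 85} × {ζ, η} = {(84,ζ), (84,η), (85,ζ), (85,η)}
  {84, 85} × {ε, ζ, η} = {(84,ε), (84,ζ), (84,η), (85,ε), (85,ζ), (85,η)}
  {84, 85, 86} × {ε, ζ} = {(84,ε), (84,ζ), (85,ε), (85,ζ), (86,ε), (86,ζ)}
  {84, 85, 86} × {ε, η} = {(84,ε), (84,η), (85,ε), (85,η), (86,ε), (86,η)}
  {84, 85, 86} × {ζ, η} = {(84,ζ), (84,η), (85,ζ), (85,η), (86,ζ), (86,η)}
  {84, 85, 86} × {ε, ζ, η} = {(84,ε), (84,ζ), (84,η), (85,ε), (85,ζ), (85,η), (86,ε), (86,ζ), (86,η)}
These 22 distinct sets form the basis B.
Close under arbitrary unions to get τ_{X×Y}; counting gives |τ_{X×Y}| = 64.


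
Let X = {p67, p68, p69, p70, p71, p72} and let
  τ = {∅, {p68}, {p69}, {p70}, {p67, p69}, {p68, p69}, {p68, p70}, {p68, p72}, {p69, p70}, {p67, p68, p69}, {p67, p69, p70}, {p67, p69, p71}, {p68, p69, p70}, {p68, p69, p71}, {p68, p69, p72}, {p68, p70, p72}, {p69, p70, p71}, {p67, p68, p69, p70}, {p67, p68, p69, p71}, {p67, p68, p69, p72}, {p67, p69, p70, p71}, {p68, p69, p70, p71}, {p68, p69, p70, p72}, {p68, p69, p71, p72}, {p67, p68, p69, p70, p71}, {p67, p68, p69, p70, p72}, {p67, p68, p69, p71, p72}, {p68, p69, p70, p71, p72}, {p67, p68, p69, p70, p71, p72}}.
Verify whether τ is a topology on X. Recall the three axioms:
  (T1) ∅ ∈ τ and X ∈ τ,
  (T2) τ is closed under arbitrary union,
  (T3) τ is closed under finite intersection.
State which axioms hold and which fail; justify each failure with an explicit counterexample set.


τ is NOT a topology on X.

Axiom (T1): ∅ ∈ τ? Yes; X ∈ τ? Yes.
Axiom (T2/T3): check pairwise unions and intersections of members of τ.
Counterexample for (T3): {p67, p69, p71} ∩ {p68, p69, p71} = {p69, p71} ∉ τ. Therefore τ is NOT a topology.


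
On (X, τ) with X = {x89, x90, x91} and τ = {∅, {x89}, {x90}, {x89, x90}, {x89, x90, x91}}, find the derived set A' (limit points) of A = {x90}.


A' = {x91}

For each x ∈ X, list the open sets U ∈ τ with x ∈ U, then check whether U ∩ (A ∖ {x}) ≠ ∅ for every such U.
  x = x89: open {x89} ∋ x has {x89} ∩ (A ∖ {x89}) = ∅, so x is NOT a limit point.
  x = x90: open {x90} ∋ x has {x90} ∩ (A ∖ {x90}) = ∅, so x is NOT a limit point.
  x = x91: opens ∋ x are {x89, x90, x91}; each meets A ∖ {x91}, so x IS a limit point.
Collecting: A' = {x91}.


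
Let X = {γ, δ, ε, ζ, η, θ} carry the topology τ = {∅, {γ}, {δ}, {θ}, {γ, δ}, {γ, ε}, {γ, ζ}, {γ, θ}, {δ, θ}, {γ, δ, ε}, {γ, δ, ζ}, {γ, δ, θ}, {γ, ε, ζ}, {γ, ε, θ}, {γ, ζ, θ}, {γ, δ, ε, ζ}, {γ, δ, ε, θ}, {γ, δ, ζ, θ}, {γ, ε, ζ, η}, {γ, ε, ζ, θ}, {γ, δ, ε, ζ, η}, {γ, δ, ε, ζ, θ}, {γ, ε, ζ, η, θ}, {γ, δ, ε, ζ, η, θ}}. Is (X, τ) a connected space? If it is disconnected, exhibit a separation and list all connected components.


(X, τ) is disconnected; components = [{δ}, {θ}, {γ, ε, ζ, η}].

Find clopen sets (U ∈ τ with X ∖ U ∈ τ):
  U = ∅, X ∖ U = {γ, δ, ε, ζ, η, θ} — both open, so U is clopen.
  U = {δ}, X ∖ U = {γ, ε, ζ, η, θ} — both open, so U is clopen.
  U = {θ}, X ∖ U = {γ, δ, ε, ζ, η} — both open, so U is clopen.
  U = {δ, θ}, X ∖ U = {γ, ε, ζ, η} — both open, so U is clopen.
  U = {γ, ε, ζ, η}, X ∖ U = {δ, θ} — both open, so U is clopen.
  U = {γ, δ, ε, ζ, η}, X ∖ U = {θ} — both open, so U is clopen.
  U = {γ, ε, ζ, η, θ}, X ∖ U = {δ} — both open, so U is clopen.
  U = {γ, δ, ε, ζ, η, θ}, X ∖ U = ∅ — both open, so U is clopen.
Nontrivial clopen(s) exist: e.g. {γ, ε, ζ, η, θ}. So (X, τ) is disconnected.
Compute connected components by grouping points that agree on all clopens:
  component: {δ}
  component: {θ}
  component: {γ, ε, ζ, η}


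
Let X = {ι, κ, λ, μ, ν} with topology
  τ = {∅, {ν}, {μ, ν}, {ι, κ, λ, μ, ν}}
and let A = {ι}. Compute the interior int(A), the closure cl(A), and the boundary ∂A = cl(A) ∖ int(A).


int(A) = ∅, cl(A) = {ι, κ, λ}, ∂A = {ι, κ, λ}.

Closed sets in (X, τ) are complements of opens:
  closed(X, τ) = {∅, {ι, κ, λ}, {ι, κ, λ, μ}, {ι, κ, λ, μ, ν}}.
int(A) = ⋃ {U ∈ τ : U ⊆ A}. Opens contained in A: ∅.
Taking the union of these: int(A) = ∅.
cl(A) = ⋂ {C closed : A ⊆ C}. Closed sets containing A: {ι, κ, λ}, {ι, κ, λ, μ}, {ι, κ, λ, μ, ν}.
Intersecting these: cl(A) = {ι, κ, λ}.
∂A = cl(A) ∖ int(A) = {ι, κ, λ} ∖ ∅ = {ι, κ, λ}.


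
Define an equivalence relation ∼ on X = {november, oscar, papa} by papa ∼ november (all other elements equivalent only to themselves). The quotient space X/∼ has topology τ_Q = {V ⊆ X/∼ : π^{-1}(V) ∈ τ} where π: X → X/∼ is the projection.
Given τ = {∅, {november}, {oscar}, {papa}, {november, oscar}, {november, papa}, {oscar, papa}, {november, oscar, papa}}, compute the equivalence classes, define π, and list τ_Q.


X/∼ = {[november=papa], [oscar]}; |τ_Q| = 4.

Equivalence classes: [november=papa], [oscar].
Quotient map π: X → X/∼ sends november ↦ [november=papa], oscar ↦ [oscar], papa ↦ [november=papa].
For each subset V ⊆ X/∼, compute π^{-1}(V) ⊆ X and check whether π^{-1}(V) ∈ τ. V is open in τ_Q iff π^{-1}(V) ∈ τ.
  V = {}: π^{-1}(V) = ∅ ∈ τ ✓.
  V = {[november=papa]}: π^{-1}(V) = {november, papa} ∈ τ ✓.
  V = {[oscar]}: π^{-1}(V) = {oscar} ∈ τ ✓.
  V = {[november=papa], [oscar]}: π^{-1}(V) = {november, oscar, papa} ∈ τ ✓.
Open sets in the quotient: τ_Q = {{}, {[november=papa]}, {[oscar]}, {[november=papa], [oscar]}} (4 elements).


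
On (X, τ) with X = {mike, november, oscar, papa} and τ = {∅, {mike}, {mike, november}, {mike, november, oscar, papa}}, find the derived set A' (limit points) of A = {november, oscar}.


A' = {oscar, papa}

For each x ∈ X, list the open sets U ∈ τ with x ∈ U, then check whether U ∩ (A ∖ {x}) ≠ ∅ for every such U.
  x = mike: open {mike} ∋ x has {mike} ∩ (A ∖ {mike}) = ∅, so x is NOT a limit point.
  x = november: open {mike, november} ∋ x has {mike, november} ∩ (A ∖ {november}) = ∅, so x is NOT a limit point.
  x = oscar: opens ∋ x are {mike, november, oscar, papa}; each meets A ∖ {oscar}, so x IS a limit point.
  x = papa: opens ∋ x are {mike, november, oscar, papa}; each meets A ∖ {papa}, so x IS a limit point.
Collecting: A' = {oscar, papa}.


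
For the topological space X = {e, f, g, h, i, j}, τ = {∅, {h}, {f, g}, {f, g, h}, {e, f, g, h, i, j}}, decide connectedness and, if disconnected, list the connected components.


(X, τ) is connected.

Find clopen sets (U ∈ τ with X ∖ U ∈ τ):
  U = ∅, X ∖ U = {e, f, g, h, i, j} — both open, so U is clopen.
  U = {e, f, g, h, i, j}, X ∖ U = ∅ — both open, so U is clopen.
Only trivial clopens (∅ and X) exist, so (X, τ) is connected.
Compute connected components by grouping points that agree on all clopens:
  component: {e, f, g, h, i, j}


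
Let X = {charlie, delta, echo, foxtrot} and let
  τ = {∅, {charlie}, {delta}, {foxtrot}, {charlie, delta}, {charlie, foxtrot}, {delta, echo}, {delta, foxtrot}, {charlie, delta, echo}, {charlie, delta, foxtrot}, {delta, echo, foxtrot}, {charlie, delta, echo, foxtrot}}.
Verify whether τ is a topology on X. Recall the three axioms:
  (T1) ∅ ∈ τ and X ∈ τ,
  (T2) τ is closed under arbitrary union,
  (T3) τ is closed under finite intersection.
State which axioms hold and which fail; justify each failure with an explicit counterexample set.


τ IS a topology on X.

Axiom (T1): ∅ ∈ τ? Yes; X ∈ τ? Yes.
Axiom (T2/T3): check pairwise unions and intersections of members of τ.
All pairwise intersections and unions checked — each lies in τ. Therefore τ satisfies (T1), (T2), (T3): it IS a topology on X.


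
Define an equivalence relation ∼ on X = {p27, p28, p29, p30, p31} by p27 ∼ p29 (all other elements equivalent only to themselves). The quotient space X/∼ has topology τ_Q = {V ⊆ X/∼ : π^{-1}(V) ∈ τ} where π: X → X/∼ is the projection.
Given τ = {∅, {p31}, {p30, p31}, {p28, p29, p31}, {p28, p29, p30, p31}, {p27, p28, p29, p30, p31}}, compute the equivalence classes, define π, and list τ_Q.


X/∼ = {[p27=p29], [p28], [p30], [p31]}; |τ_Q| = 4.

Equivalence classes: [p27=p29], [p28], [p30], [p31].
Quotient map π: X → X/∼ sends p27 ↦ [p27=p29], p28 ↦ [p28], p29 ↦ [p27=p29], p30 ↦ [p30], p31 ↦ [p31].
For each subset V ⊆ X/∼, compute π^{-1}(V) ⊆ X and check whether π^{-1}(V) ∈ τ. V is open in τ_Q iff π^{-1}(V) ∈ τ.
  V = {}: π^{-1}(V) = ∅ ∈ τ ✓.
  V = {[p27=p29]}: π^{-1}(V) = {p27, p29} ∉ τ ✗.
  V = {[p28]}: π^{-1}(V) = {p28} ∉ τ ✗.
  V = {[p27=p29], [p28]}: π^{-1}(V) = {p27, p28, p29} ∉ τ ✗.
  V = {[p30]}: π^{-1}(V) = {p30} ∉ τ ✗.
  V = {[p27=p29], [p30]}: π^{-1}(V) = {p27, p29, p30} ∉ τ ✗.
  V = {[p28], [p30]}: π^{-1}(V) = {p28, p30} ∉ τ ✗.
  V = {[p27=p29], [p28], [p30]}: π^{-1}(V) = {p27, p28, p29, p30} ∉ τ ✗.
  V = {[p31]}: π^{-1}(V) = {p31} ∈ τ ✓.
  V = {[p27=p29], [p31]}: π^{-1}(V) = {p27, p29, p31} ∉ τ ✗.
  V = {[p28], [p31]}: π^{-1}(V) = {p28, p31} ∉ τ ✗.
  V = {[p27=p29], [p28], [p31]}: π^{-1}(V) = {p27, p28, p29, p31} ∉ τ ✗.
  V = {[p30], [p31]}: π^{-1}(V) = {p30, p31} ∈ τ ✓.
  V = {[p27=p29], [p30], [p31]}: π^{-1}(V) = {p27, p29, p30, p31} ∉ τ ✗.
  V = {[p28], [p30], [p31]}: π^{-1}(V) = {p28, p30, p31} ∉ τ ✗.
  V = {[p27=p29], [p28], [p30], [p31]}: π^{-1}(V) = {p27, p28, p29, p30, p31} ∈ τ ✓.
Open sets in the quotient: τ_Q = {{}, {[p31]}, {[p30], [p31]}, {[p27=p29], [p28], [p30], [p31]}} (4 elements).


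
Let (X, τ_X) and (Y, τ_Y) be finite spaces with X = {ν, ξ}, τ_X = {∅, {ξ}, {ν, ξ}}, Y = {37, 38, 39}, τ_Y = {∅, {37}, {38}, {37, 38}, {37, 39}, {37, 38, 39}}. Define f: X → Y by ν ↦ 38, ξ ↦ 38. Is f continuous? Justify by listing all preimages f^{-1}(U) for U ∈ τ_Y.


f IS continuous.

Compute f^{-1}(U) for each U ∈ τ_Y:
  U = ∅: f^{-1}(U) = ∅ ∈ τ_X ✓.
  U = {37}: f^{-1}(U) = ∅ ∈ τ_X ✓.
  U = {38}: f^{-1}(U) = {ν, ξ} ∈ τ_X ✓.
  U = {37, 38}: f^{-1}(U) = {ν, ξ} ∈ τ_X ✓.
  U = {37, 39}: f^{-1}(U) = ∅ ∈ τ_X ✓.
  U = {37, 38, 39}: f^{-1}(U) = {ν, ξ} ∈ τ_X ✓.
Every preimage lies in τ_X, so f IS continuous.


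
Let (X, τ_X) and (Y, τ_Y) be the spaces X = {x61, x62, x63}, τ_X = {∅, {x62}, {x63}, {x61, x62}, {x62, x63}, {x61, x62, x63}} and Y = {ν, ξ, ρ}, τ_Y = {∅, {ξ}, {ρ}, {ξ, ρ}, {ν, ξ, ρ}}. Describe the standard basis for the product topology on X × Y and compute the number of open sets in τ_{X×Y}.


Basis B = {∅ × ∅, {x62} × {ξ}, {x62} × {ρ}, {x63} × {ξ}, {x63} × {ρ}, {x61, x62} × {ξ}, {x61, x62} × {ρ}, {x62} × {ξ, ρ}, {x62, x63} × {ξ}, {x62, x63} × {ρ}, {x63} × {ξ, ρ}, {x61, x62, x63} × {ξ}, {x61, x62, x63} × {ρ}, {x62} × {ν, ξ, ρ}, {x63} × {ν, ξ, ρ}, {x61, x62} × {ξ, ρ}, {x62, x63} × {ξ, ρ}, {x61, x62} × {ν, ξ, ρ}, {x61, x62, x63} × {ξ, ρ}, {x62, x63} × {ν, ξ, ρ}, {x61, x62, x63} × {ν, ξ, ρ}}; |τ_{X×Y}| = 70.

Enumerate products U × V with U ∈ τ_X, V ∈ τ_Y (deduplicated):
  ∅ × ∅ = {} (∅)
  {x62} × {ξ} = {(x62,ξ)}
  {x62} × {ρ} = {(x62,ρ)}
  {x63} × {ξ} = {(x63,ξ)}
  {x63} × {ρ} = {(x63,ρ)}
  {x61, x62} × {ξ} = {(x61,ξ), (x62,ξ)}
  {x61, x62} × {ρ} = {(x61,ρ), (x62,ρ)}
  {x62} × {ξ, ρ} = {(x62,ξ), (x62,ρ)}
  {x62, x63} × {ξ} = {(x62,ξ), (x63,ξ)}
  {x62, x63} × {ρ} = {(x62,ρ), (x63,ρ)}
  {x63} × {ξ, ρ} = {(x63,ξ), (x63,ρ)}
  {x61, x62, x63} × {ξ} = {(x61,ξ), (x62,ξ), (x63,ξ)}
  {x61, x62, x63} × {ρ} = {(x61,ρ), (x62,ρ), (x63,ρ)}
  {x62} × {ν, ξ, ρ} = {(x62,ν), (x62,ξ), (x62,ρ)}
  {x63} × {ν, ξ, ρ} = {(x63,ν), (x63,ξ), (x63,ρ)}
  {x61, x62} × {ξ, ρ} = {(x61,ξ), (x61,ρ), (x62,ξ), (x62,ρ)}
  {x62, x63} × {ξ, ρ} = {(x62,ξ), (x62,ρ), (x63,ξ), (x63,ρ)}
  {x61, x62} × {ν, ξ, ρ} = {(x61,ν), (x61,ξ), (x61,ρ), (x62,ν), (x62,ξ), (x62,ρ)}
  {x61, x62, x63} × {ξ, ρ} = {(x61,ξ), (x61,ρ), (x62,ξ), (x62,ρ), (x63,ξ), (x63,ρ)}
  {x62, x63} × {ν, ξ, ρ} = {(x62,ν), (x62,ξ), (x62,ρ), (x63,ν), (x63,ξ), (x63,ρ)}
  {x61, x62, x63} × {ν, ξ, ρ} = {(x61,ν), (x61,ξ), (x61,ρ), (x62,ν), (x62,ξ), (x62,ρ), (x63,ν), (x63,ξ), (x63,ρ)}
These 21 distinct sets form the basis B.
Close under arbitrary unions to get τ_{X×Y}; counting gives |τ_{X×Y}| = 70.


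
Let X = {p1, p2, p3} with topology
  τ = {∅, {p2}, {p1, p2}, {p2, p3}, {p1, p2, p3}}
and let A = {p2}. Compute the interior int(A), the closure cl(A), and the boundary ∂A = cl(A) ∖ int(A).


int(A) = {p2}, cl(A) = {p1, p2, p3}, ∂A = {p1, p3}.

Closed sets in (X, τ) are complements of opens:
  closed(X, τ) = {∅, {p1}, {p3}, {p1, p3}, {p1, p2, p3}}.
int(A) = ⋃ {U ∈ τ : U ⊆ A}. Opens contained in A: ∅, {p2}.
Taking the union of these: int(A) = {p2}.
cl(A) = ⋂ {C closed : A ⊆ C}. Closed sets containing A: {p1, p2, p3}.
Intersecting these: cl(A) = {p1, p2, p3}.
∂A = cl(A) ∖ int(A) = {p1, p2, p3} ∖ {p2} = {p1, p3}.


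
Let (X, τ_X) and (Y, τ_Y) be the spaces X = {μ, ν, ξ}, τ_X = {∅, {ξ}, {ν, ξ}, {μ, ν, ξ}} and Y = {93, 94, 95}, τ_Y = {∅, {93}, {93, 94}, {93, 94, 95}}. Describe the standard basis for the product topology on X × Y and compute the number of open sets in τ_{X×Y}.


Basis B = {∅ × ∅, {ξ} × {93}, {ν, ξ} × {93}, {ξ} × {93, 94}, {μ, ν, ξ} × {93}, {ξ} × {93, 94, 95}, {ν, ξ} × {93, 94}, {μ, ν, ξ} × {93, 94}, {ν, ξ} × {93, 94, 95}, {μ, ν, ξ} × {93, 94, 95}}; |τ_{X×Y}| = 20.

Enumerate products U × V with U ∈ τ_X, V ∈ τ_Y (deduplicated):
  ∅ × ∅ = {} (∅)
  {ξ} × {93} = {(ξ,93)}
  {ν, ξ} × {93} = {(ν,93), (ξ,93)}
  {ξ} × {93, 94} = {(ξ,93), (ξ,94)}
  {μ, ν, ξ} × {93} = {(μ,93), (ν,93), (ξ,93)}
  {ξ} × {93, 94, 95} = {(ξ,93), (ξ,94), (ξ,95)}
  {ν, ξ} × {93, 94} = {(ν,93), (ν,94), (ξ,93), (ξ,94)}
  {μ, ν, ξ} × {93, 94} = {(μ,93), (μ,94), (ν,93), (ν,94), (ξ,93), (ξ,94)}
  {ν, ξ} × {93, 94, 95} = {(ν,93), (ν,94), (ν,95), (ξ,93), (ξ,94), (ξ,95)}
  {μ, ν, ξ} × {93, 94, 95} = {(μ,93), (μ,94), (μ,95), (ν,93), (ν,94), (ν,95), (ξ,93), (ξ,94), (ξ,95)}
These 10 distinct sets form the basis B.
Close under arbitrary unions to get τ_{X×Y}; counting gives |τ_{X×Y}| = 20.


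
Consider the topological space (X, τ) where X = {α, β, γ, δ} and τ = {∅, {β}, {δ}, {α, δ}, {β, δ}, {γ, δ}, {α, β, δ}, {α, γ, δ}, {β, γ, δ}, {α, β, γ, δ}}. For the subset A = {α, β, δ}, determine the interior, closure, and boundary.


int(A) = {α, β, δ}, cl(A) = {α, β, γ, δ}, ∂A = {γ}.

Closed sets in (X, τ) are complements of opens:
  closed(X, τ) = {∅, {α}, {β}, {γ}, {α, β}, {α, γ}, {β, γ}, {α, β, γ}, {α, γ, δ}, {α, β, γ, δ}}.
int(A) = ⋃ {U ∈ τ : U ⊆ A}. Opens contained in A: ∅, {β}, {δ}, {α, δ}, {β, δ}, {α, β, δ}.
Taking the union of these: int(A) = {α, β, δ}.
cl(A) = ⋂ {C closed : A ⊆ C}. Closed sets containing A: {α, β, γ, δ}.
Intersecting these: cl(A) = {α, β, γ, δ}.
∂A = cl(A) ∖ int(A) = {α, β, γ, δ} ∖ {α, β, δ} = {γ}.


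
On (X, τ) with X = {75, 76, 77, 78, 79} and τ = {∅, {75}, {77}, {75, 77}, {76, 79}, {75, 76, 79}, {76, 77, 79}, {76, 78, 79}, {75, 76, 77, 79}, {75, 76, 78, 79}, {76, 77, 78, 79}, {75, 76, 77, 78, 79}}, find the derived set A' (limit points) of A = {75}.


A' = ∅

For each x ∈ X, list the open sets U ∈ τ with x ∈ U, then check whether U ∩ (A ∖ {x}) ≠ ∅ for every such U.
  x = 75: open {75} ∋ x has {75} ∩ (A ∖ {75}) = ∅, so x is NOT a limit point.
  x = 76: open {76, 79} ∋ x has {76, 79} ∩ (A ∖ {76}) = ∅, so x is NOT a limit point.
  x = 77: open {77} ∋ x has {77} ∩ (A ∖ {77}) = ∅, so x is NOT a limit point.
  x = 78: open {76, 78, 79} ∋ x has {76, 78, 79} ∩ (A ∖ {78}) = ∅, so x is NOT a limit point.
  x = 79: open {76, 79} ∋ x has {76, 79} ∩ (A ∖ {79}) = ∅, so x is NOT a limit point.
Collecting: A' = ∅.
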